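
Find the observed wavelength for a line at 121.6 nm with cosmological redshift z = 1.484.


lam_obs = lam_emit * (1 + z) = 121.6 * (1 + 1.484) = 302.0544

302.0544 nm


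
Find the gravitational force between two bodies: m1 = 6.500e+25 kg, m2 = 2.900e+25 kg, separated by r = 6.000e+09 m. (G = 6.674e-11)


F = G*m1*m2/r^2 = 6.674e-11 * 6.500e+25 * 2.900e+25 / (6.000e+09)^2 = 6.674e-11 * 1.885e+51 / 3.600e+19 = 3.495e+21

3.495e+21 N


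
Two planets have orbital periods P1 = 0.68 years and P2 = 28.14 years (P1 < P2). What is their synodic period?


1/P_syn = |1/P1 - 1/P2| = |1/0.68 - 1/28.14| => P_syn = 0.6968

0.6968 years


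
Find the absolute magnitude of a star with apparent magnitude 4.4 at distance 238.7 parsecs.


M = m - 5*log10(d) + 5 = 4.4 - 5*log10(238.7) + 5 = -2.4893

-2.4893


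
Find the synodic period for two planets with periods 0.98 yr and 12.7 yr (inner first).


1/P_syn = |1/P1 - 1/P2| = |1/0.98 - 1/12.7| => P_syn = 1.0619

1.0619 years


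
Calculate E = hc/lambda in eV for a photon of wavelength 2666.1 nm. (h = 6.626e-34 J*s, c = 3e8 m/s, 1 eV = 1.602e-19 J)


E = hc/lambda = 6.626e-34 * 3e8 / 2.666e-06 = 7.456e-20 J = 0.4654 eV

0.4654 eV


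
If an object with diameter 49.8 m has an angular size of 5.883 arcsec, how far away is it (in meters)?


D = size / theta_rad, theta_rad = 5.883 * pi/(180*3600) = 2.852e-05, D = 1.746e+06

1.746e+06 m


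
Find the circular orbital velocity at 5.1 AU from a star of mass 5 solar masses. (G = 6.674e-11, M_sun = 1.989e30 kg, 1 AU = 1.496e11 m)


v = sqrt(GM/r) = sqrt(6.674e-11 * 9.945e+30 / 7.630e+11) = 29494.7426

29494.7426 m/s


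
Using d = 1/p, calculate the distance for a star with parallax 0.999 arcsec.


d = 1/p = 1/0.999 = 1.001

1.001 pc


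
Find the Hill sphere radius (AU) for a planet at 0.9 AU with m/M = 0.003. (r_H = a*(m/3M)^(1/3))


r_H = a * (m/3M)^(1/3) = 0.9 * (0.003/3)^(1/3) = 0.09

0.09 AU


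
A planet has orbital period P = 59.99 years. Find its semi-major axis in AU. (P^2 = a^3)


a = P^(2/3) = 59.99^(2/3) = 15.3245

15.3245 AU


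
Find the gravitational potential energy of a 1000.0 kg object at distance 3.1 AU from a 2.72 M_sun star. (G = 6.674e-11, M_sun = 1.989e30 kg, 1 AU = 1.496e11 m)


M = 2.72 * 1.989e30 kg = 5.41008e+30 kg; r = 3.1 AU * 1.496e11 m/AU = 4.6376e+11 m. U = -GM*m/r = -(6.674e-11 * 5.41008e+30 * 1000.0) / 4.6376e+11 = -7.786e+11

-7.786e+11 J


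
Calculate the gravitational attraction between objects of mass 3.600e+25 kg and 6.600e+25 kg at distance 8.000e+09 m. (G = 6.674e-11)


F = G*m1*m2/r^2 = 6.674e-11 * 3.600e+25 * 6.600e+25 / (8.000e+09)^2 = 6.674e-11 * 2.376e+51 / 6.400e+19 = 2.478e+21

2.478e+21 N


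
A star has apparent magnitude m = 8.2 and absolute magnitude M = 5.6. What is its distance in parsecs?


d = 10^((m - M + 5)/5) = 10^((8.2 - 5.6 + 5)/5) = 33.1131

33.1131 pc


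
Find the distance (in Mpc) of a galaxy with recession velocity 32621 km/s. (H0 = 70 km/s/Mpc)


d = v / H0 = 32621 / 70 = 466.0143

466.0143 Mpc


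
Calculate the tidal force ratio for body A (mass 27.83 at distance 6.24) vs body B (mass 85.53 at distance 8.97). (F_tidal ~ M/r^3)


Ratio = (M1/r1^3) / (M2/r2^3) = (27.83/6.24^3) / (85.53/8.97^3) = 0.9665

0.9665


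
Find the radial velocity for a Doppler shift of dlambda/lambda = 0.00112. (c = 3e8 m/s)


v = (dlambda/lambda) * c = 0.00112 * 3e8 = 336000.0

336000.0 m/s


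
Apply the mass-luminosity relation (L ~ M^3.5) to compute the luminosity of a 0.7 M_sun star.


L/L_sun = (M/M_sun)^3.5 = 0.7^3.5 = 0.287

0.287 L_sun


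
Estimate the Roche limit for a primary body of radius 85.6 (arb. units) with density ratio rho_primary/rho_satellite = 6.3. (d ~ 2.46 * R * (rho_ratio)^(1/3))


d_Roche = 2.46 * 85.6 * 6.3^(1/3) = 388.9159

388.9159


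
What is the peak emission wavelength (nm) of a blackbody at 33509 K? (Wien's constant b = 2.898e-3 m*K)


lam_max = b / T = 2.898e-3 / 33509 = 8.648e-08 m = 86.4842 nm

86.4842 nm


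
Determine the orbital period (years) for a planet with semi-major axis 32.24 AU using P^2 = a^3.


P = a^(3/2) = 32.24^1.5 = 183.0596

183.0596 years


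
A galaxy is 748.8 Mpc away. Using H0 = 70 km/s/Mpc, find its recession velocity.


v = H0 * d = 70 * 748.8 = 52416.0

52416.0 km/s


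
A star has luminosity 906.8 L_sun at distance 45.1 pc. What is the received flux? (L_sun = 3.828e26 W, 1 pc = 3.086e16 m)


F = L / (4*pi*d^2) = 3.471e+29 / (4*pi*(1.392e+18)^2) = 1.426e-08

1.426e-08 W/m^2


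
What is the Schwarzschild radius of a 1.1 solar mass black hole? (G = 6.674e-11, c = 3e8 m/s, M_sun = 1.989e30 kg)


M = 1.1 * 1.989e30 kg = 2.1879e+30 kg. rs = 2GM/c^2 = 2 * 6.674e-11 * 2.1879e+30 / (3e8)^2 = 3244.8988

3244.8988 m


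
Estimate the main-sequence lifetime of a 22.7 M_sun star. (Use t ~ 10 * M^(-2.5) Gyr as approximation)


t = 10 * M^(-2.5) = 10 * 22.7^(-2.5) = 0.0041

0.0041 Gyr


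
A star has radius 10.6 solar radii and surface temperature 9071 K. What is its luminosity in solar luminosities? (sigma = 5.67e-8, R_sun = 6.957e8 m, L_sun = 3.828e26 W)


R = 10.6 * 6.957e8 m = 7.37442e+09 m. L = 4*pi*R^2*sigma*T^4 = 4*pi*(7.37442e+09)^2 * 5.67e-8 * 9071^4 = 2.623429078e+29 W. L/L_sun = 2.623429078e+29 / 3.828e26 = 685.3263

685.3263 L_sun


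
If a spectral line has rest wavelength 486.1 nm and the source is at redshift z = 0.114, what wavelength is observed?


lam_obs = lam_emit * (1 + z) = 486.1 * (1 + 0.114) = 541.5154

541.5154 nm


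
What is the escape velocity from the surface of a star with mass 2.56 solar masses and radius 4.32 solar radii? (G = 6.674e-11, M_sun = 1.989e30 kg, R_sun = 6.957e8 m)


M = 2.56 * 1.989e30 kg = 5.09184e+30 kg; R = 4.32 * 6.957e8 m = 3.005424e+09 m. v_esc = sqrt(2GM/R) = sqrt(2 * 6.674e-11 * 5.09184e+30 / 3.005424e+09) = 475546.0713

475546.0713 m/s


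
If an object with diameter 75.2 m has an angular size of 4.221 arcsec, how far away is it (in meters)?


D = size / theta_rad, theta_rad = 4.221 * pi/(180*3600) = 2.046e-05, D = 3.675e+06

3.675e+06 m


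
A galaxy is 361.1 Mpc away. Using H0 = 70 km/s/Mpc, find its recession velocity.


v = H0 * d = 70 * 361.1 = 25277.0

25277.0 km/s


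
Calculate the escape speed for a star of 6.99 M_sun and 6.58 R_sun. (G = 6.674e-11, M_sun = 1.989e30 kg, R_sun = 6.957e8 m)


M = 6.99 * 1.989e30 kg = 1.390311e+31 kg; R = 6.58 * 6.957e8 m = 4.577706e+09 m. v_esc = sqrt(2GM/R) = sqrt(2 * 6.674e-11 * 1.390311e+31 / 4.577706e+09) = 636707.7409

636707.7409 m/s


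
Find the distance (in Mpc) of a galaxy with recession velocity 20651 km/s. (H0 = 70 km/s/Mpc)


d = v / H0 = 20651 / 70 = 295.0143

295.0143 Mpc


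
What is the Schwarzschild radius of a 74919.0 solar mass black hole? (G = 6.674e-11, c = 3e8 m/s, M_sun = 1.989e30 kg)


M = 74919.0 * 1.989e30 kg = 1.49013891e+35 kg. rs = 2GM/c^2 = 2 * 6.674e-11 * 1.49013891e+35 / (3e8)^2 = 2.210e+08

2.210e+08 m


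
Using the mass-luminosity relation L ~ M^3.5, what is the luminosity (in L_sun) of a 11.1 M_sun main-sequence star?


L/L_sun = (M/M_sun)^3.5 = 11.1^3.5 = 4556.49

4556.49 L_sun


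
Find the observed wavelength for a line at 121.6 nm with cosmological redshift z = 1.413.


lam_obs = lam_emit * (1 + z) = 121.6 * (1 + 1.413) = 293.4208

293.4208 nm


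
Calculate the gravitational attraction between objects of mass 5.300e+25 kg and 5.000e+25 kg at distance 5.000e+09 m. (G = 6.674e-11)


F = G*m1*m2/r^2 = 6.674e-11 * 5.300e+25 * 5.000e+25 / (5.000e+09)^2 = 6.674e-11 * 2.650e+51 / 2.500e+19 = 7.074e+21

7.074e+21 N


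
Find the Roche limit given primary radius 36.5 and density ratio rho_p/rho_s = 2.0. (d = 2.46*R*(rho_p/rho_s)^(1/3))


d_Roche = 2.46 * 36.5 * 2.0^(1/3) = 113.1283

113.1283


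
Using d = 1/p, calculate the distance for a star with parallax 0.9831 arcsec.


d = 1/p = 1/0.9831 = 1.0172

1.0172 pc


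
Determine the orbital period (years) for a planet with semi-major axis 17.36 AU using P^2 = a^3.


P = a^(3/2) = 17.36^1.5 = 72.331

72.331 years


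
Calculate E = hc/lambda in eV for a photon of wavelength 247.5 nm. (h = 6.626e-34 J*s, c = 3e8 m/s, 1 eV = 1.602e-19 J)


E = hc/lambda = 6.626e-34 * 3e8 / 2.475e-07 = 8.032e-19 J = 5.0134 eV

5.0134 eV


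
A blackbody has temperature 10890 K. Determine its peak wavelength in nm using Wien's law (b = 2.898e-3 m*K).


lam_max = b / T = 2.898e-3 / 10890 = 2.661e-07 m = 266.1157 nm

266.1157 nm


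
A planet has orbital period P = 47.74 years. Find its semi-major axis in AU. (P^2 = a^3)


a = P^(2/3) = 47.74^(2/3) = 13.16

13.16 AU


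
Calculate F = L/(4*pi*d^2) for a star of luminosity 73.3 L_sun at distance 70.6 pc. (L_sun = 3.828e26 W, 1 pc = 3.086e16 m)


F = L / (4*pi*d^2) = 2.806e+28 / (4*pi*(2.179e+18)^2) = 4.704e-10

4.704e-10 W/m^2


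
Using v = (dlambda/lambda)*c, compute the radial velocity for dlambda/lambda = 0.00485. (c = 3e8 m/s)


v = (dlambda/lambda) * c = 0.00485 * 3e8 = 1.455e+06

1.455e+06 m/s


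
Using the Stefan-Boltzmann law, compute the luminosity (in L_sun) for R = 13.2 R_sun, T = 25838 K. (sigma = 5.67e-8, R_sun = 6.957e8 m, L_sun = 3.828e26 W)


R = 13.2 * 6.957e8 m = 9.18324e+09 m. L = 4*pi*R^2*sigma*T^4 = 4*pi*(9.18324e+09)^2 * 5.67e-8 * 25838^4 = 2.6780604e+31 W. L/L_sun = 2.6780604e+31 / 3.828e26 = 69959.7806

69959.7806 L_sun


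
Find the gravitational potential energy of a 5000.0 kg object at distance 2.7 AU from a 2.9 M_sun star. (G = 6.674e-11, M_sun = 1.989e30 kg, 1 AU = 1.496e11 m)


M = 2.9 * 1.989e30 kg = 5.7681e+30 kg; r = 2.7 AU * 1.496e11 m/AU = 4.0392e+11 m. U = -GM*m/r = -(6.674e-11 * 5.7681e+30 * 5000.0) / 4.0392e+11 = -4.765e+12

-4.765e+12 J


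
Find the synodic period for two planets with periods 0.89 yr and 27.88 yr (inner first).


1/P_syn = |1/P1 - 1/P2| = |1/0.89 - 1/27.88| => P_syn = 0.9193

0.9193 years


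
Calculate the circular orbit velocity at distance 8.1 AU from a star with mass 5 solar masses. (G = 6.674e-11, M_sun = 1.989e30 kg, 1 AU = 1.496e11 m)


v = sqrt(GM/r) = sqrt(6.674e-11 * 9.945e+30 / 1.212e+12) = 23403.8437

23403.8437 m/s


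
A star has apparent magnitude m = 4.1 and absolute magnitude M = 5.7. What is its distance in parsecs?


d = 10^((m - M + 5)/5) = 10^((4.1 - 5.7 + 5)/5) = 4.7863

4.7863 pc


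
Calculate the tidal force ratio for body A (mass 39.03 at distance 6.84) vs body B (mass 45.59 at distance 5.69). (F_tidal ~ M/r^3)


Ratio = (M1/r1^3) / (M2/r2^3) = (39.03/6.84^3) / (45.59/5.69^3) = 0.4928

0.4928


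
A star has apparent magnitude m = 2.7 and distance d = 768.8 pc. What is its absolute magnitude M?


M = m - 5*log10(d) + 5 = 2.7 - 5*log10(768.8) + 5 = -6.7291

-6.7291


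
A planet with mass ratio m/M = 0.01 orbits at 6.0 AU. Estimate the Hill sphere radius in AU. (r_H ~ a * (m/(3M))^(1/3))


r_H = a * (m/3M)^(1/3) = 6.0 * (0.01/3)^(1/3) = 0.8963

0.8963 AU


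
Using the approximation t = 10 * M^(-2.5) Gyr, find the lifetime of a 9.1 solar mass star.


t = 10 * M^(-2.5) = 10 * 9.1^(-2.5) = 0.04

0.04 Gyr


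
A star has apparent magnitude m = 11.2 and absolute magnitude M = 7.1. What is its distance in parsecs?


d = 10^((m - M + 5)/5) = 10^((11.2 - 7.1 + 5)/5) = 66.0693

66.0693 pc


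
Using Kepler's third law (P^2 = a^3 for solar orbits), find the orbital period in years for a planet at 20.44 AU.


P = a^(3/2) = 20.44^1.5 = 92.4105

92.4105 years


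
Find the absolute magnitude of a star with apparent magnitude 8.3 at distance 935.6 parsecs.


M = m - 5*log10(d) + 5 = 8.3 - 5*log10(935.6) + 5 = -1.5555

-1.5555


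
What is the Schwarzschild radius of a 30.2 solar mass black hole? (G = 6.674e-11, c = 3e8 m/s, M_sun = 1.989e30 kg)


M = 30.2 * 1.989e30 kg = 6.00678e+31 kg. rs = 2GM/c^2 = 2 * 6.674e-11 * 6.00678e+31 / (3e8)^2 = 89087.2216

89087.2216 m


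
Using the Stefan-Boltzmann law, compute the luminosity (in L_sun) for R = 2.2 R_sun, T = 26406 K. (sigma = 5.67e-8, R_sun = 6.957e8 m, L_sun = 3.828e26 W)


R = 2.2 * 6.957e8 m = 1.53054e+09 m. L = 4*pi*R^2*sigma*T^4 = 4*pi*(1.53054e+09)^2 * 5.67e-8 * 26406^4 = 8.115079281e+29 W. L/L_sun = 8.115079281e+29 / 3.828e26 = 2119.9267

2119.9267 L_sun


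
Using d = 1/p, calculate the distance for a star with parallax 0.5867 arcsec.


d = 1/p = 1/0.5867 = 1.7044

1.7044 pc


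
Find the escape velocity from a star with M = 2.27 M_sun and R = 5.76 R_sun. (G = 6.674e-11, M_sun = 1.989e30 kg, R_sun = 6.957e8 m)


M = 2.27 * 1.989e30 kg = 4.51503e+30 kg; R = 5.76 * 6.957e8 m = 4.007232e+09 m. v_esc = sqrt(2GM/R) = sqrt(2 * 6.674e-11 * 4.51503e+30 / 4.007232e+09) = 387807.4749

387807.4749 m/s


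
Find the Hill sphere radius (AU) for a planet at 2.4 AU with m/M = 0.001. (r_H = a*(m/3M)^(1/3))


r_H = a * (m/3M)^(1/3) = 2.4 * (0.001/3)^(1/3) = 0.1664

0.1664 AU


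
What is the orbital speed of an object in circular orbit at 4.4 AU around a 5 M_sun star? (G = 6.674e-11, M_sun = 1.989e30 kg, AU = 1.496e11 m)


v = sqrt(GM/r) = sqrt(6.674e-11 * 9.945e+30 / 6.582e+11) = 31754.3597

31754.3597 m/s


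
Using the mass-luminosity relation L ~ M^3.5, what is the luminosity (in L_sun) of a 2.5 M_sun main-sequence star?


L/L_sun = (M/M_sun)^3.5 = 2.5^3.5 = 24.7053

24.7053 L_sun


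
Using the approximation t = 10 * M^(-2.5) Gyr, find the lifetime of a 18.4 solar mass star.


t = 10 * M^(-2.5) = 10 * 18.4^(-2.5) = 0.0069

0.0069 Gyr


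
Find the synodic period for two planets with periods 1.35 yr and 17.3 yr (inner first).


1/P_syn = |1/P1 - 1/P2| = |1/1.35 - 1/17.3| => P_syn = 1.4643

1.4643 years


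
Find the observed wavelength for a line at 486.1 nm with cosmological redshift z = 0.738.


lam_obs = lam_emit * (1 + z) = 486.1 * (1 + 0.738) = 844.8418

844.8418 nm


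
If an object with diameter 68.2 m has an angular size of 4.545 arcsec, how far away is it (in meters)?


D = size / theta_rad, theta_rad = 4.545 * pi/(180*3600) = 2.203e-05, D = 3.095e+06

3.095e+06 m


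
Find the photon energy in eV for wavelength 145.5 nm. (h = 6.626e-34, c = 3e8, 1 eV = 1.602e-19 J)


E = hc/lambda = 6.626e-34 * 3e8 / 1.455e-07 = 1.366e-18 J = 8.528 eV

8.528 eV


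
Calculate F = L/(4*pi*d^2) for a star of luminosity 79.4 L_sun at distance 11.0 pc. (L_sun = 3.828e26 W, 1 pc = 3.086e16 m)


F = L / (4*pi*d^2) = 3.039e+28 / (4*pi*(3.395e+17)^2) = 2.099e-08

2.099e-08 W/m^2


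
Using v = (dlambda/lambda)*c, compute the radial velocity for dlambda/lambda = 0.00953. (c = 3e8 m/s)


v = (dlambda/lambda) * c = 0.00953 * 3e8 = 2.859e+06

2.859e+06 m/s


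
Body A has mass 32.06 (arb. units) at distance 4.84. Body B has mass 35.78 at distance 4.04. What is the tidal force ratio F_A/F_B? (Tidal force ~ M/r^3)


Ratio = (M1/r1^3) / (M2/r2^3) = (32.06/4.84^3) / (35.78/4.04^3) = 0.5211

0.5211


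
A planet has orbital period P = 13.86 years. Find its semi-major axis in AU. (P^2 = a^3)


a = P^(2/3) = 13.86^(2/3) = 5.77

5.77 AU


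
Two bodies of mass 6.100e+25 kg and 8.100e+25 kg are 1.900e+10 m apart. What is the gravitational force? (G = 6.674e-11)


F = G*m1*m2/r^2 = 6.674e-11 * 6.100e+25 * 8.100e+25 / (1.900e+10)^2 = 6.674e-11 * 4.941e+51 / 3.610e+20 = 9.135e+20

9.135e+20 N


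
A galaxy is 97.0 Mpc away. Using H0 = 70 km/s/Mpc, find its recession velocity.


v = H0 * d = 70 * 97.0 = 6790.0

6790.0 km/s


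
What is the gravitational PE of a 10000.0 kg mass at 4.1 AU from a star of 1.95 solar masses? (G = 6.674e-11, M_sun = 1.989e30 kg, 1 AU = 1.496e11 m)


M = 1.95 * 1.989e30 kg = 3.87855e+30 kg; r = 4.1 AU * 1.496e11 m/AU = 6.1336e+11 m. U = -GM*m/r = -(6.674e-11 * 3.87855e+30 * 10000.0) / 6.1336e+11 = -4.220e+12

-4.220e+12 J


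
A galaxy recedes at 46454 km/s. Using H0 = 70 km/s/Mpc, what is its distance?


d = v / H0 = 46454 / 70 = 663.6286

663.6286 Mpc


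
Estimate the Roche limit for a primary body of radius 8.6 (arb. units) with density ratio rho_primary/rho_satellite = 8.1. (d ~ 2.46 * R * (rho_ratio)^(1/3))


d_Roche = 2.46 * 8.6 * 8.1^(1/3) = 42.4876

42.4876


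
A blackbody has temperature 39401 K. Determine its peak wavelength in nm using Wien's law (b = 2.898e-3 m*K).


lam_max = b / T = 2.898e-3 / 39401 = 7.355e-08 m = 73.5514 nm

73.5514 nm


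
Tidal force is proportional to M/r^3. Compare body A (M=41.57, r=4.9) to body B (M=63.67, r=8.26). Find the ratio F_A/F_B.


Ratio = (M1/r1^3) / (M2/r2^3) = (41.57/4.9^3) / (63.67/8.26^3) = 3.1275

3.1275


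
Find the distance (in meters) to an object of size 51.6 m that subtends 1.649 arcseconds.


D = size / theta_rad, theta_rad = 1.649 * pi/(180*3600) = 7.995e-06, D = 6.454e+06

6.454e+06 m


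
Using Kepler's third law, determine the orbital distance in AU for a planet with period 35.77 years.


a = P^(2/3) = 35.77^(2/3) = 10.8562

10.8562 AU


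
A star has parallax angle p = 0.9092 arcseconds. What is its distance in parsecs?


d = 1/p = 1/0.9092 = 1.0999

1.0999 pc


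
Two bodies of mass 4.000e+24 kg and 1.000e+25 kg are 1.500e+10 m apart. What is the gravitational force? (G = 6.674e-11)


F = G*m1*m2/r^2 = 6.674e-11 * 4.000e+24 * 1.000e+25 / (1.500e+10)^2 = 6.674e-11 * 4.000e+49 / 2.250e+20 = 1.186e+19

1.186e+19 N


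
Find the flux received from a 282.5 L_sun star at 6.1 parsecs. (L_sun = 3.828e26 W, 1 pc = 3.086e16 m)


F = L / (4*pi*d^2) = 1.081e+29 / (4*pi*(1.882e+17)^2) = 2.428e-07

2.428e-07 W/m^2


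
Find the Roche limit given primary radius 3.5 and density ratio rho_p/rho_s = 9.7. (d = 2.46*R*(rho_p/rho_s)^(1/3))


d_Roche = 2.46 * 3.5 * 9.7^(1/3) = 18.3623

18.3623


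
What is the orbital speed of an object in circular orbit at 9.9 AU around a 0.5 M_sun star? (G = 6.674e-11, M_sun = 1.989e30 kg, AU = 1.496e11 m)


v = sqrt(GM/r) = sqrt(6.674e-11 * 9.945e+29 / 1.481e+12) = 6694.4068

6694.4068 m/s


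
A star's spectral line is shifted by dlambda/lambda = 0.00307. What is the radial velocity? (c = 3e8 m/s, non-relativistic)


v = (dlambda/lambda) * c = 0.00307 * 3e8 = 921000.0

921000.0 m/s


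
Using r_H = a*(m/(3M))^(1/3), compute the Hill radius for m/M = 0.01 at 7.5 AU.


r_H = a * (m/3M)^(1/3) = 7.5 * (0.01/3)^(1/3) = 1.1204

1.1204 AU


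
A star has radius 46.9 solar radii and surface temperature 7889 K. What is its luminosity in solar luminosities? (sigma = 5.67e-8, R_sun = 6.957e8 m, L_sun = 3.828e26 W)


R = 46.9 * 6.957e8 m = 3.262833e+10 m. L = 4*pi*R^2*sigma*T^4 = 4*pi*(3.262833e+10)^2 * 5.67e-8 * 7889^4 = 2.938126155e+30 W. L/L_sun = 2.938126155e+30 / 3.828e26 = 7675.3557

7675.3557 L_sun


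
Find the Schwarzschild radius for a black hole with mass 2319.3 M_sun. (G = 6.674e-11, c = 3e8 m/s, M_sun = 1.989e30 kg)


M = 2319.3 * 1.989e30 kg = 4.6130877e+33 kg. rs = 2GM/c^2 = 2 * 6.674e-11 * 4.6130877e+33 / (3e8)^2 = 6.842e+06

6.842e+06 m


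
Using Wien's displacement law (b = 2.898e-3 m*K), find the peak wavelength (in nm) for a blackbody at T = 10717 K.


lam_max = b / T = 2.898e-3 / 10717 = 2.704e-07 m = 270.4115 nm

270.4115 nm


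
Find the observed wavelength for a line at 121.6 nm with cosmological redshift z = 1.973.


lam_obs = lam_emit * (1 + z) = 121.6 * (1 + 1.973) = 361.5168

361.5168 nm


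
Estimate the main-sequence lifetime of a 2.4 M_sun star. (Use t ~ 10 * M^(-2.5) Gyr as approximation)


t = 10 * M^(-2.5) = 10 * 2.4^(-2.5) = 1.1207

1.1207 Gyr


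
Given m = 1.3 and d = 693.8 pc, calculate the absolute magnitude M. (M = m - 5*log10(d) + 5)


M = m - 5*log10(d) + 5 = 1.3 - 5*log10(693.8) + 5 = -7.9062

-7.9062


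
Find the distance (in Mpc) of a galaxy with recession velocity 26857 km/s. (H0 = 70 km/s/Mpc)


d = v / H0 = 26857 / 70 = 383.6714

383.6714 Mpc


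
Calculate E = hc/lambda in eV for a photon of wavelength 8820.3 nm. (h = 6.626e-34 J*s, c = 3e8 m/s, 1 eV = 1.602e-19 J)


E = hc/lambda = 6.626e-34 * 3e8 / 8.820e-06 = 2.254e-20 J = 0.1407 eV

0.1407 eV


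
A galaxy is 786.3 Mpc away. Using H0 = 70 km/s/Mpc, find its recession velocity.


v = H0 * d = 70 * 786.3 = 55041.0

55041.0 km/s


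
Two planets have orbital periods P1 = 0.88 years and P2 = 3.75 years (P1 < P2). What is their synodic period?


1/P_syn = |1/P1 - 1/P2| = |1/0.88 - 1/3.75| => P_syn = 1.1498

1.1498 years


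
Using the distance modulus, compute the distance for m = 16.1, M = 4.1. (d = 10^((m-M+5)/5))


d = 10^((m - M + 5)/5) = 10^((16.1 - 4.1 + 5)/5) = 2511.8864

2511.8864 pc


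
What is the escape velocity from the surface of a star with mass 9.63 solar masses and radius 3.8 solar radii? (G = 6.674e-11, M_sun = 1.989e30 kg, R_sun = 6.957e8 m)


M = 9.63 * 1.989e30 kg = 1.915407e+31 kg; R = 3.8 * 6.957e8 m = 2.64366e+09 m. v_esc = sqrt(2GM/R) = sqrt(2 * 6.674e-11 * 1.915407e+31 / 2.64366e+09) = 983412.7488

983412.7488 m/s


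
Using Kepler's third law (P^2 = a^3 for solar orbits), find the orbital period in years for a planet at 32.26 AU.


P = a^(3/2) = 32.26^1.5 = 183.23

183.23 years


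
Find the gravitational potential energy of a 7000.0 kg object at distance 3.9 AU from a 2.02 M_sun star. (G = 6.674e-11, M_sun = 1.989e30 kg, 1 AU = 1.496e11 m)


M = 2.02 * 1.989e30 kg = 4.01778e+30 kg; r = 3.9 AU * 1.496e11 m/AU = 5.8344e+11 m. U = -GM*m/r = -(6.674e-11 * 4.01778e+30 * 7000.0) / 5.8344e+11 = -3.217e+12

-3.217e+12 J


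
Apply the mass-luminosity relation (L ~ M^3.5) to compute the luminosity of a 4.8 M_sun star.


L/L_sun = (M/M_sun)^3.5 = 4.8^3.5 = 242.2949

242.2949 L_sun


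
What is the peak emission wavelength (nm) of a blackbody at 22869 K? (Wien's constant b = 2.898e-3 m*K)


lam_max = b / T = 2.898e-3 / 22869 = 1.267e-07 m = 126.7218 nm

126.7218 nm


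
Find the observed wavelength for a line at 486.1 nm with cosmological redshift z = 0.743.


lam_obs = lam_emit * (1 + z) = 486.1 * (1 + 0.743) = 847.2723

847.2723 nm


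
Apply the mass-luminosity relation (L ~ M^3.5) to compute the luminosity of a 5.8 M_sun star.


L/L_sun = (M/M_sun)^3.5 = 5.8^3.5 = 469.8919

469.8919 L_sun


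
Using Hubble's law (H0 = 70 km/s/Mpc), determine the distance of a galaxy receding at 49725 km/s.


d = v / H0 = 49725 / 70 = 710.3571

710.3571 Mpc


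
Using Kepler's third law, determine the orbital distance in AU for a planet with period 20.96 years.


a = P^(2/3) = 20.96^(2/3) = 7.602

7.602 AU


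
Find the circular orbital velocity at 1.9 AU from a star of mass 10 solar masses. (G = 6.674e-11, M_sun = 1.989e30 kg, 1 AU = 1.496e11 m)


v = sqrt(GM/r) = sqrt(6.674e-11 * 1.989e+31 / 2.842e+11) = 68338.8861

68338.8861 m/s


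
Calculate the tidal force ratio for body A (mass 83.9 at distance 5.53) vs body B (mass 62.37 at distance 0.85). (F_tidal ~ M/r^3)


Ratio = (M1/r1^3) / (M2/r2^3) = (83.9/5.53^3) / (62.37/0.85^3) = 0.0049

0.0049


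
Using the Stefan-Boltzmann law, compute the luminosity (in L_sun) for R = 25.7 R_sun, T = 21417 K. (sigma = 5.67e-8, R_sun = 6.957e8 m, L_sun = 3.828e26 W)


R = 25.7 * 6.957e8 m = 1.787949e+10 m. L = 4*pi*R^2*sigma*T^4 = 4*pi*(1.787949e+10)^2 * 5.67e-8 * 21417^4 = 4.792230766e+31 W. L/L_sun = 4.792230766e+31 / 3.828e26 = 125188.8915

125188.8915 L_sun


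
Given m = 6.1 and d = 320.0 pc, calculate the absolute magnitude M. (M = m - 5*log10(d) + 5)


M = m - 5*log10(d) + 5 = 6.1 - 5*log10(320.0) + 5 = -1.4257

-1.4257


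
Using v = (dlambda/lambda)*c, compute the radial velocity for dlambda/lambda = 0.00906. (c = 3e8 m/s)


v = (dlambda/lambda) * c = 0.00906 * 3e8 = 2.718e+06

2.718e+06 m/s


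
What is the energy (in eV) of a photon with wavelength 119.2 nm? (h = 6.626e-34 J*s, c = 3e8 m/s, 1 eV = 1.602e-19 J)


E = hc/lambda = 6.626e-34 * 3e8 / 1.192e-07 = 1.668e-18 J = 10.4096 eV

10.4096 eV


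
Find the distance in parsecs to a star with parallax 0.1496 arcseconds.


d = 1/p = 1/0.1496 = 6.6845

6.6845 pc


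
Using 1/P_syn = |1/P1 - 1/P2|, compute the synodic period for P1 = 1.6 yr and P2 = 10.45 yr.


1/P_syn = |1/P1 - 1/P2| = |1/1.6 - 1/10.45| => P_syn = 1.8893

1.8893 years


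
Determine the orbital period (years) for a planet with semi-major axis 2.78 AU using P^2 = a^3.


P = a^(3/2) = 2.78^1.5 = 4.6352

4.6352 years


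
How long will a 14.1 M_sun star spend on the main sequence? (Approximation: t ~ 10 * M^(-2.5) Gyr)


t = 10 * M^(-2.5) = 10 * 14.1^(-2.5) = 0.0134

0.0134 Gyr


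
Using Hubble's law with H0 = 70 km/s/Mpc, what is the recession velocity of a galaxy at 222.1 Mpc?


v = H0 * d = 70 * 222.1 = 15547.0

15547.0 km/s


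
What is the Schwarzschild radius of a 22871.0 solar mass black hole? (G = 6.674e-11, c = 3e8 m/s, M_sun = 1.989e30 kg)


M = 22871.0 * 1.989e30 kg = 4.5490419e+34 kg. rs = 2GM/c^2 = 2 * 6.674e-11 * 4.5490419e+34 / (3e8)^2 = 6.747e+07

6.747e+07 m


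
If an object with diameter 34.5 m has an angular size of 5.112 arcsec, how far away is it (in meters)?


D = size / theta_rad, theta_rad = 5.112 * pi/(180*3600) = 2.478e-05, D = 1.392e+06

1.392e+06 m


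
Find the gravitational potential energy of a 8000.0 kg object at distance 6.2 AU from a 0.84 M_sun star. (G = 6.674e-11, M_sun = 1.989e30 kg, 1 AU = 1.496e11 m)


M = 0.84 * 1.989e30 kg = 1.67076e+30 kg; r = 6.2 AU * 1.496e11 m/AU = 9.2752e+11 m. U = -GM*m/r = -(6.674e-11 * 1.67076e+30 * 8000.0) / 9.2752e+11 = -9.618e+11

-9.618e+11 J


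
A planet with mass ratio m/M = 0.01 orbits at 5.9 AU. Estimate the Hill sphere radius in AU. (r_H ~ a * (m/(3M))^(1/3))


r_H = a * (m/3M)^(1/3) = 5.9 * (0.01/3)^(1/3) = 0.8813

0.8813 AU


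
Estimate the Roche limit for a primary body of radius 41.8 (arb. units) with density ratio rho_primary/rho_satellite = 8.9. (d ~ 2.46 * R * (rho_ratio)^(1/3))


d_Roche = 2.46 * 41.8 * 8.9^(1/3) = 213.0957

213.0957


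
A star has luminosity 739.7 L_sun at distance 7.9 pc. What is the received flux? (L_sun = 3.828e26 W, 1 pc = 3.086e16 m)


F = L / (4*pi*d^2) = 2.832e+29 / (4*pi*(2.438e+17)^2) = 3.791e-07

3.791e-07 W/m^2


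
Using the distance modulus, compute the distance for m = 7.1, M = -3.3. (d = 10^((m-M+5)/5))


d = 10^((m - M + 5)/5) = 10^((7.1 - -3.3 + 5)/5) = 1202.2644

1202.2644 pc


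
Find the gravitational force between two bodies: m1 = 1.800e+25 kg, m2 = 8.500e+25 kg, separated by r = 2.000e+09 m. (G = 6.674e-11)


F = G*m1*m2/r^2 = 6.674e-11 * 1.800e+25 * 8.500e+25 / (2.000e+09)^2 = 6.674e-11 * 1.530e+51 / 4.000e+18 = 2.553e+22

2.553e+22 N


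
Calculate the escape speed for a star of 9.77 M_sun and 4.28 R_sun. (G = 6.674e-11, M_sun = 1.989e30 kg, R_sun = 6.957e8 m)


M = 9.77 * 1.989e30 kg = 1.943253e+31 kg; R = 4.28 * 6.957e8 m = 2.977596e+09 m. v_esc = sqrt(2GM/R) = sqrt(2 * 6.674e-11 * 1.943253e+31 / 2.977596e+09) = 933340.0161

933340.0161 m/s


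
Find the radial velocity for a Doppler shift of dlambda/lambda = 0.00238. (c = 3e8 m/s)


v = (dlambda/lambda) * c = 0.00238 * 3e8 = 714000.0

714000.0 m/s


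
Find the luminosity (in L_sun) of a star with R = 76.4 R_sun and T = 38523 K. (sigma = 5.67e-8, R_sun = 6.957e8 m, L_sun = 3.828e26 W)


R = 76.4 * 6.957e8 m = 5.315148e+10 m. L = 4*pi*R^2*sigma*T^4 = 4*pi*(5.315148e+10)^2 * 5.67e-8 * 38523^4 = 4.433064493e+33 W. L/L_sun = 4.433064493e+33 / 3.828e26 = 1.158e+07

1.158e+07 L_sun


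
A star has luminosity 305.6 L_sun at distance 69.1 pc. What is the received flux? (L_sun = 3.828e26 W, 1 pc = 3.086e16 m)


F = L / (4*pi*d^2) = 1.170e+29 / (4*pi*(2.132e+18)^2) = 2.047e-09

2.047e-09 W/m^2


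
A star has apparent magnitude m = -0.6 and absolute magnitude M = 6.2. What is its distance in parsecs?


d = 10^((m - M + 5)/5) = 10^((-0.6 - 6.2 + 5)/5) = 0.4365

0.4365 pc


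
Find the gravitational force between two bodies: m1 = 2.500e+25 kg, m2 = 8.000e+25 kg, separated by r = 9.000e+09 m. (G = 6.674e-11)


F = G*m1*m2/r^2 = 6.674e-11 * 2.500e+25 * 8.000e+25 / (9.000e+09)^2 = 6.674e-11 * 2.000e+51 / 8.100e+19 = 1.648e+21

1.648e+21 N


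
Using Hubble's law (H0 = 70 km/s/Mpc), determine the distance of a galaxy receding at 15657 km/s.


d = v / H0 = 15657 / 70 = 223.6714

223.6714 Mpc


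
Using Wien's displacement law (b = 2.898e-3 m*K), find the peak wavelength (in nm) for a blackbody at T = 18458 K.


lam_max = b / T = 2.898e-3 / 18458 = 1.570e-07 m = 157.0051 nm

157.0051 nm


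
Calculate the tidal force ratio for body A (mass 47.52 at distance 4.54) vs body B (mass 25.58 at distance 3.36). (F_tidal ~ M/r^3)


Ratio = (M1/r1^3) / (M2/r2^3) = (47.52/4.54^3) / (25.58/3.36^3) = 0.7531

0.7531


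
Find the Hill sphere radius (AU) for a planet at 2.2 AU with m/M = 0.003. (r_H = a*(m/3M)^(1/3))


r_H = a * (m/3M)^(1/3) = 2.2 * (0.003/3)^(1/3) = 0.22

0.22 AU


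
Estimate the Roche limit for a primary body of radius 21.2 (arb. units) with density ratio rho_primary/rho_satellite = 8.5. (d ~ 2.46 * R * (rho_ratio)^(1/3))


d_Roche = 2.46 * 21.2 * 8.5^(1/3) = 106.4332

106.4332


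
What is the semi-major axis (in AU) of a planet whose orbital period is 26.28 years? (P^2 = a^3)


a = P^(2/3) = 26.28^(2/3) = 8.8393

8.8393 AU


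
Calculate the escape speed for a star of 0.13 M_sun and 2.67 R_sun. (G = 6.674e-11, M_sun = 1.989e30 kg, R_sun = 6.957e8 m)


M = 0.13 * 1.989e30 kg = 2.5857e+29 kg; R = 2.67 * 6.957e8 m = 1.857519e+09 m. v_esc = sqrt(2GM/R) = sqrt(2 * 6.674e-11 * 2.5857e+29 / 1.857519e+09) = 136310.884

136310.884 m/s


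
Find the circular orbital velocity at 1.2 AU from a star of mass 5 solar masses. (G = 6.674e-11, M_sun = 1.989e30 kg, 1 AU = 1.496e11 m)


v = sqrt(GM/r) = sqrt(6.674e-11 * 9.945e+30 / 1.795e+11) = 60804.9695

60804.9695 m/s


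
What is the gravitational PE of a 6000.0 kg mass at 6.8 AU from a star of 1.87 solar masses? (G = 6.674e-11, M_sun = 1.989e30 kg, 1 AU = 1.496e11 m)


M = 1.87 * 1.989e30 kg = 3.71943e+30 kg; r = 6.8 AU * 1.496e11 m/AU = 1.01728e+12 m. U = -GM*m/r = -(6.674e-11 * 3.71943e+30 * 6000.0) / 1.01728e+12 = -1.464e+12

-1.464e+12 J


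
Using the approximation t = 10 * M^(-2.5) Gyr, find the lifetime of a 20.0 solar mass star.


t = 10 * M^(-2.5) = 10 * 20.0^(-2.5) = 0.0056

0.0056 Gyr


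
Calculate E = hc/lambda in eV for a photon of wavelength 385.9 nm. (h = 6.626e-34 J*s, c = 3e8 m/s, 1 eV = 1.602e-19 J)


E = hc/lambda = 6.626e-34 * 3e8 / 3.859e-07 = 5.151e-19 J = 3.2154 eV

3.2154 eV


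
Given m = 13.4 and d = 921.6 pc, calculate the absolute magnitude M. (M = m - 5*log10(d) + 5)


M = m - 5*log10(d) + 5 = 13.4 - 5*log10(921.6) + 5 = 3.5773

3.5773


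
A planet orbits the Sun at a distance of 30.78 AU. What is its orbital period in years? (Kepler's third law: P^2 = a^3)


P = a^(3/2) = 30.78^1.5 = 170.7666

170.7666 years


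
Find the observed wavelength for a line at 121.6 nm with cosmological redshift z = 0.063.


lam_obs = lam_emit * (1 + z) = 121.6 * (1 + 0.063) = 129.2608

129.2608 nm


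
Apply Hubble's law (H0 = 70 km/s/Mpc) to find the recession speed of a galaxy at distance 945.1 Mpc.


v = H0 * d = 70 * 945.1 = 66157.0

66157.0 km/s


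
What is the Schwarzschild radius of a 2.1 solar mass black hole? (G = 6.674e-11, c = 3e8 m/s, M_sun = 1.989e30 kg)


M = 2.1 * 1.989e30 kg = 4.1769e+30 kg. rs = 2GM/c^2 = 2 * 6.674e-11 * 4.1769e+30 / (3e8)^2 = 6194.8068

6194.8068 m


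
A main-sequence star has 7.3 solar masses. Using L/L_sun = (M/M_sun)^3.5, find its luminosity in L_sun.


L/L_sun = (M/M_sun)^3.5 = 7.3^3.5 = 1051.0661

1051.0661 L_sun


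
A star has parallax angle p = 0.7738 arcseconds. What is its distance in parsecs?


d = 1/p = 1/0.7738 = 1.2923

1.2923 pc


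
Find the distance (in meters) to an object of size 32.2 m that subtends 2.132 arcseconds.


D = size / theta_rad, theta_rad = 2.132 * pi/(180*3600) = 1.034e-05, D = 3.115e+06

3.115e+06 m


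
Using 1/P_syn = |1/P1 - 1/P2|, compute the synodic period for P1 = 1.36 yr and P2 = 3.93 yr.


1/P_syn = |1/P1 - 1/P2| = |1/1.36 - 1/3.93| => P_syn = 2.0797

2.0797 years


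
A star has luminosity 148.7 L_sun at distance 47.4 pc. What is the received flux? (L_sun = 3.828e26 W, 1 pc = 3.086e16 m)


F = L / (4*pi*d^2) = 5.692e+28 / (4*pi*(1.463e+18)^2) = 2.117e-09

2.117e-09 W/m^2


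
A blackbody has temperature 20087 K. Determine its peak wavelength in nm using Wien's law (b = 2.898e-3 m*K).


lam_max = b / T = 2.898e-3 / 20087 = 1.443e-07 m = 144.2724 nm

144.2724 nm


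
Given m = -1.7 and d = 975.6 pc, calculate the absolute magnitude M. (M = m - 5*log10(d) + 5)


M = m - 5*log10(d) + 5 = -1.7 - 5*log10(975.6) + 5 = -11.6464

-11.6464


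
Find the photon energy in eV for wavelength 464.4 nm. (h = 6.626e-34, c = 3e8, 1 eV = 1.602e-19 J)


E = hc/lambda = 6.626e-34 * 3e8 / 4.644e-07 = 4.280e-19 J = 2.6719 eV

2.6719 eV


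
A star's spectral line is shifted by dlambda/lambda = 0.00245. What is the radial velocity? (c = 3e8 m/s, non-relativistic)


v = (dlambda/lambda) * c = 0.00245 * 3e8 = 735000.0

735000.0 m/s


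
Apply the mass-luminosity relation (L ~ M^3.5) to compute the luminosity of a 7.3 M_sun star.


L/L_sun = (M/M_sun)^3.5 = 7.3^3.5 = 1051.0661

1051.0661 L_sun


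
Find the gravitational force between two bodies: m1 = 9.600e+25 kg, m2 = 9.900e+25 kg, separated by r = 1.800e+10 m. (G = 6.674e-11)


F = G*m1*m2/r^2 = 6.674e-11 * 9.600e+25 * 9.900e+25 / (1.800e+10)^2 = 6.674e-11 * 9.504e+51 / 3.240e+20 = 1.958e+21

1.958e+21 N


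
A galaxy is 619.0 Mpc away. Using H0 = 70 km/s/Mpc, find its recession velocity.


v = H0 * d = 70 * 619.0 = 43330.0

43330.0 km/s


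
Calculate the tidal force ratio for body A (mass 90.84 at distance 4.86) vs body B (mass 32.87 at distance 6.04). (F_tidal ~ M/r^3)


Ratio = (M1/r1^3) / (M2/r2^3) = (90.84/4.86^3) / (32.87/6.04^3) = 5.3049

5.3049


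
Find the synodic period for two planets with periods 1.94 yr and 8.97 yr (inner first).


1/P_syn = |1/P1 - 1/P2| = |1/1.94 - 1/8.97| => P_syn = 2.4754

2.4754 years


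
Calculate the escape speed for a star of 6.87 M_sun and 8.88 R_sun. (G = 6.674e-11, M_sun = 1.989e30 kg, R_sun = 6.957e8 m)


M = 6.87 * 1.989e30 kg = 1.366443e+31 kg; R = 8.88 * 6.957e8 m = 6.177816e+09 m. v_esc = sqrt(2GM/R) = sqrt(2 * 6.674e-11 * 1.366443e+31 / 6.177816e+09) = 543358.3864

543358.3864 m/s


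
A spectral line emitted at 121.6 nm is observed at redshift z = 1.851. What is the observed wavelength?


lam_obs = lam_emit * (1 + z) = 121.6 * (1 + 1.851) = 346.6816

346.6816 nm


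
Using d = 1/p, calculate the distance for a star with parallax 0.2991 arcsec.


d = 1/p = 1/0.2991 = 3.3434

3.3434 pc


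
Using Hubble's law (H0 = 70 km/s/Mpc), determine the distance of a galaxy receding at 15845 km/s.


d = v / H0 = 15845 / 70 = 226.3571

226.3571 Mpc


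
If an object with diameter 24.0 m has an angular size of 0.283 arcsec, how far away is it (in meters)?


D = size / theta_rad, theta_rad = 0.283 * pi/(180*3600) = 1.372e-06, D = 1.749e+07

1.749e+07 m


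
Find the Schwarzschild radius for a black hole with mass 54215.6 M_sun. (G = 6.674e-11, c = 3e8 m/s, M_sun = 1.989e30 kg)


M = 54215.6 * 1.989e30 kg = 1.078348284e+35 kg. rs = 2GM/c^2 = 2 * 6.674e-11 * 1.078348284e+35 / (3e8)^2 = 1.599e+08

1.599e+08 m


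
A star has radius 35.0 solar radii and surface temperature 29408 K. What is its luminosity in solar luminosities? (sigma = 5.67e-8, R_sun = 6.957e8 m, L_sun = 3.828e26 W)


R = 35.0 * 6.957e8 m = 2.43495e+10 m. L = 4*pi*R^2*sigma*T^4 = 4*pi*(2.43495e+10)^2 * 5.67e-8 * 29408^4 = 3.159620895e+32 W. L/L_sun = 3.159620895e+32 / 3.828e26 = 825397.3079

825397.3079 L_sun


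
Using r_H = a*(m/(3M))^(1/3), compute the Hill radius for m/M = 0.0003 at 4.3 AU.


r_H = a * (m/3M)^(1/3) = 4.3 * (0.0003/3)^(1/3) = 0.1996

0.1996 AU


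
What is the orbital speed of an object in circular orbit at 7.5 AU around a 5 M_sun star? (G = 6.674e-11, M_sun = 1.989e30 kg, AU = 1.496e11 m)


v = sqrt(GM/r) = sqrt(6.674e-11 * 9.945e+30 / 1.122e+12) = 24321.9878

24321.9878 m/s


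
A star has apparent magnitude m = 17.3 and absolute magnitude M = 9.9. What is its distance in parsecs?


d = 10^((m - M + 5)/5) = 10^((17.3 - 9.9 + 5)/5) = 301.9952

301.9952 pc


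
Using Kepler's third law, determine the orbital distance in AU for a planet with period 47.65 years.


a = P^(2/3) = 47.65^(2/3) = 13.1434

13.1434 AU


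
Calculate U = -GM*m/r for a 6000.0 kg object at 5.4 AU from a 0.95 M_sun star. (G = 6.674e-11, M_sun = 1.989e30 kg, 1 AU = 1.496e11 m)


M = 0.95 * 1.989e30 kg = 1.88955e+30 kg; r = 5.4 AU * 1.496e11 m/AU = 8.0784e+11 m. U = -GM*m/r = -(6.674e-11 * 1.88955e+30 * 6000.0) / 8.0784e+11 = -9.366e+11

-9.366e+11 J


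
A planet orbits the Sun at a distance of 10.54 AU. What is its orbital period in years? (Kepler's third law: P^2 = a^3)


P = a^(3/2) = 10.54^1.5 = 34.2185

34.2185 years


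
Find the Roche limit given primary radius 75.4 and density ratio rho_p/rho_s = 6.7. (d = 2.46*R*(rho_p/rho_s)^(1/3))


d_Roche = 2.46 * 75.4 * 6.7^(1/3) = 349.6751

349.6751


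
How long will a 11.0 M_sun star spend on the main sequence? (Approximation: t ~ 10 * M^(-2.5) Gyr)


t = 10 * M^(-2.5) = 10 * 11.0^(-2.5) = 0.0249

0.0249 Gyr


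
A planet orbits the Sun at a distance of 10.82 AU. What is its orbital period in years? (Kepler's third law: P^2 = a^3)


P = a^(3/2) = 10.82^1.5 = 35.5911

35.5911 years


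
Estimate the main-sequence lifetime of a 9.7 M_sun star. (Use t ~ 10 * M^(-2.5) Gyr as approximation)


t = 10 * M^(-2.5) = 10 * 9.7^(-2.5) = 0.0341

0.0341 Gyr


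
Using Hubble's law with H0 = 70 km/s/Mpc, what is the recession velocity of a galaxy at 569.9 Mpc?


v = H0 * d = 70 * 569.9 = 39893.0

39893.0 km/s


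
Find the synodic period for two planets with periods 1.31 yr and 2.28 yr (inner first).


1/P_syn = |1/P1 - 1/P2| = |1/1.31 - 1/2.28| => P_syn = 3.0792

3.0792 years


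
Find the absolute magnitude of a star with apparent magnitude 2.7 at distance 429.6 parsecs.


M = m - 5*log10(d) + 5 = 2.7 - 5*log10(429.6) + 5 = -5.4653

-5.4653


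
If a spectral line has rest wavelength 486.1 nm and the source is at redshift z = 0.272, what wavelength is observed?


lam_obs = lam_emit * (1 + z) = 486.1 * (1 + 0.272) = 618.3192

618.3192 nm


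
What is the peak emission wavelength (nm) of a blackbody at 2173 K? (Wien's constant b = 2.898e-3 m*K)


lam_max = b / T = 2.898e-3 / 2173 = 1.334e-06 m = 1333.6401 nm

1333.6401 nm


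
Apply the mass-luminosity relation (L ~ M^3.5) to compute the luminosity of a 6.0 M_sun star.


L/L_sun = (M/M_sun)^3.5 = 6.0^3.5 = 529.0898

529.0898 L_sun


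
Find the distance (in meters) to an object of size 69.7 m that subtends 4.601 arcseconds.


D = size / theta_rad, theta_rad = 4.601 * pi/(180*3600) = 2.231e-05, D = 3.125e+06

3.125e+06 m


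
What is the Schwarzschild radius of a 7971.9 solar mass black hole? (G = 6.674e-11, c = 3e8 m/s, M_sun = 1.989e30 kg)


M = 7971.9 * 1.989e30 kg = 1.58561091e+34 kg. rs = 2GM/c^2 = 2 * 6.674e-11 * 1.58561091e+34 / (3e8)^2 = 2.352e+07

2.352e+07 m


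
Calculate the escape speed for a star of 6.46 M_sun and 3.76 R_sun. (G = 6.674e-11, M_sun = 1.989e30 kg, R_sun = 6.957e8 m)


M = 6.46 * 1.989e30 kg = 1.284894e+31 kg; R = 3.76 * 6.957e8 m = 2.615832e+09 m. v_esc = sqrt(2GM/R) = sqrt(2 * 6.674e-11 * 1.284894e+31 / 2.615832e+09) = 809723.6524

809723.6524 m/s
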